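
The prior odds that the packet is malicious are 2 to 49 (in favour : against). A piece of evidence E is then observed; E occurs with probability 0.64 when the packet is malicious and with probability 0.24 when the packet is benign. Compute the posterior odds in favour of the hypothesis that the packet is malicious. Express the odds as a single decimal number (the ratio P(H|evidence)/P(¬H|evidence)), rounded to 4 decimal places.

Posterior odds ≈ 0.1088

Prior odds = 2/49 = 0.040816.
Likelihood ratio for E = 0.64/0.24 = 2.6667.
Posterior odds = prior odds × LR = 0.10884.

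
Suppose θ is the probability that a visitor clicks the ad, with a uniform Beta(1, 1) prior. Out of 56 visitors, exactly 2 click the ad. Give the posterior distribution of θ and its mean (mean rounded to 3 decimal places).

Observing 2 successes and 54 failures updates Beta(1, 1) by adding the success and failure counts to the two shape parameters: α = 1+2 = 3, β = 1+54 = 55.
Posterior mean = α/(α+β) = 3/58 = 0.052.

Posterior: Beta(3, 55); mean ≈ 0.052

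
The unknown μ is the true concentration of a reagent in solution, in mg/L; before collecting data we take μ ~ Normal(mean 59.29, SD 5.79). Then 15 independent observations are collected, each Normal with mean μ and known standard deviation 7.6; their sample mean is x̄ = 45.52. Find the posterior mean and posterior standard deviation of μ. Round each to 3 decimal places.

Posterior mean ≈ 46.939; posterior SD ≈ 1.858

With known σ, the Normal prior is conjugate. Weight on the data is w = (n/σ²)/(n/σ² + 1/τ₀²) = 0.259695/(0.259695+0.0298293) = 0.89697.
Posterior mean = w·x̄ + (1−w)·μ₀ = 0.89697·45.52 + 0.10303·59.29 = 46.939. Posterior variance = 1/(0.259695+0.0298293) = 3.45394, so SD = 1.858.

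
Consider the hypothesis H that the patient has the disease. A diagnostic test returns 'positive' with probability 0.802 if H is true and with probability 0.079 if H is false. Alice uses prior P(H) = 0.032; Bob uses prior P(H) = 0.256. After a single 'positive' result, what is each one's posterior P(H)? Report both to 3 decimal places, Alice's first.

Alice: 0.251; Bob: 0.777

P('+'|H) = 0.802, P('+'|¬H) = 0.079.
Alice: numerator 0.802·0.032 = 0.025664; evidence = 0.025664+0.079·0.968 = 0.10214; posterior = 0.251.
Bob: numerator 0.802·0.256 = 0.20531; evidence = 0.20531+0.079·0.744 = 0.26409; posterior = 0.777.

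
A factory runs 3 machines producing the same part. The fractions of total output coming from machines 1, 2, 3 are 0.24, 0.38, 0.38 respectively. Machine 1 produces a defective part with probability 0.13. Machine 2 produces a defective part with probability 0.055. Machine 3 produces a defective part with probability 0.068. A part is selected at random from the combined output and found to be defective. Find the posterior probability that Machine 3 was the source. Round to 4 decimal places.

Posterior probability ≈ 0.3315

Tabulate prior·likelihood by source: [1] prior 0.24, lik 0.13, product 0.03120; [2] prior 0.38, lik 0.055, product 0.02090; [3] prior 0.38, lik 0.068, product 0.02584.
Normalizing constant = 0.077940; the posterior for Machine 3 is its product over the sum, 0.02584/0.077940 = 0.3315.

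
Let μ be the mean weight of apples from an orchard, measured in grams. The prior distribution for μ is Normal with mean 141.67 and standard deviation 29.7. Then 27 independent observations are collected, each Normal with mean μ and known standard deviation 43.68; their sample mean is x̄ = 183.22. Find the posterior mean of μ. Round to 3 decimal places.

Posterior mean ≈ 180.138

With known σ, the Normal prior is conjugate. Weight on the data is w = (n/σ²)/(n/σ² + 1/τ₀²) = 0.0141514/(0.0141514+0.00113367) = 0.92583.
Posterior mean = w·x̄ + (1−w)·μ₀ = 0.92583·183.22 + 0.074169·141.67 = 180.138.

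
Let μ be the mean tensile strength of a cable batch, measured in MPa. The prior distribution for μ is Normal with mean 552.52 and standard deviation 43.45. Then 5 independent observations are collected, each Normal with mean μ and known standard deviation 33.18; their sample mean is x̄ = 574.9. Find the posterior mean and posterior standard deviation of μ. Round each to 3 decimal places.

Prior precision 1/τ₀² = 1/43.45² = 0.00052969; data precision n/σ² = 5/33.18² = 0.00454169.
Posterior precision = 0.00052969 + 0.00454169 = 0.00507138, giving posterior SD = 1/√0.00507138 = 14.042.
Posterior mean = (0.00052969·552.52 + 0.00454169·574.9) / 0.00507138 = 572.562.

Posterior mean ≈ 572.562; posterior SD ≈ 14.042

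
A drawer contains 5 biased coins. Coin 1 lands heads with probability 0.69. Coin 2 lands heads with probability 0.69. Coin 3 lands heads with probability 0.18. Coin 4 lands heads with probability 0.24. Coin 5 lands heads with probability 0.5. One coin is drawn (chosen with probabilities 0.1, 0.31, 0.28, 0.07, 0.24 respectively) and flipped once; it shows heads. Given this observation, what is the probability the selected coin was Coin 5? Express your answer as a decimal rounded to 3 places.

Posterior probability ≈ 0.255

Tabulate prior·likelihood by source: [1] prior 0.1, lik 0.69, product 0.06900; [2] prior 0.31, lik 0.69, product 0.2139; [3] prior 0.28, lik 0.18, product 0.05040; [4] prior 0.07, lik 0.24, product 0.01680; [5] prior 0.24, lik 0.5, product 0.1200.
Normalizing constant = 0.47010; the posterior for Coin 5 is its product over the sum, 0.1200/0.47010 = 0.255.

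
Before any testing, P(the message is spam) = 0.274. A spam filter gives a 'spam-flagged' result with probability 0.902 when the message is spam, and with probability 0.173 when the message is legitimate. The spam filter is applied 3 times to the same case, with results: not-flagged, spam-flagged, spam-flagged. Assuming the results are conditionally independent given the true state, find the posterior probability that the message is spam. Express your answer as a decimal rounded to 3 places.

Posterior P(H) ≈ 0.549

Let H be the event that the message is spam; start with P(H) = 0.274. P('spam-flagged'|H) = 0.902, P('spam-flagged'|¬H) = 0.173.
Update on result 1 ('not-flagged'): P(H) ← 0.098·0.2740 / (0.098·0.2740 + 0.827·0.7260) = 0.026852/0.62725 = 0.0428.
Update on result 2 ('spam-flagged'): P(H) ← 0.902·0.0428 / (0.902·0.0428 + 0.173·0.9572) = 0.038614/0.20421 = 0.1891.
Update on result 3 ('spam-flagged'): P(H) ← 0.902·0.1891 / (0.902·0.1891 + 0.173·0.8109) = 0.17056/0.31085 = 0.5487.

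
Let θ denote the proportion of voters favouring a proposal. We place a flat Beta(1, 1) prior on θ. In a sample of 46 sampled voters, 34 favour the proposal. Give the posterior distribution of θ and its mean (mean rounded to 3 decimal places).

Posterior: Beta(35, 13); mean ≈ 0.729

Observing 34 successes and 12 failures updates Beta(1, 1) by adding the success and failure counts to the two shape parameters: α = 1+34 = 35, β = 1+12 = 13.
E[θ | data] = 35/(35+13) = 0.729.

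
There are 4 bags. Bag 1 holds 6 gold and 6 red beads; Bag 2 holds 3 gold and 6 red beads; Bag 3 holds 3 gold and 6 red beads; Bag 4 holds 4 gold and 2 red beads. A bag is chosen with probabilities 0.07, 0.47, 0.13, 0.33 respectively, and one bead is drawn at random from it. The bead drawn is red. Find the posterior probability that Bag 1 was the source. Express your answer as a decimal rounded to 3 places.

Posterior probability ≈ 0.064

P(red|Bag 1) = 0.5; P(red|Bag 2) = 0.6667; P(red|Bag 3) = 0.6667; P(red|Bag 4) = 0.3333.
Prior × likelihood for each source: 0.07·0.5=0.03500, 0.47·0.6667=0.3133, 0.13·0.6667=0.08667, 0.33·0.3333=0.1100. Summing gives P(red) = 0.54500.
P(Bag 1 | red) = 0.03500 / 0.54500 = 0.064.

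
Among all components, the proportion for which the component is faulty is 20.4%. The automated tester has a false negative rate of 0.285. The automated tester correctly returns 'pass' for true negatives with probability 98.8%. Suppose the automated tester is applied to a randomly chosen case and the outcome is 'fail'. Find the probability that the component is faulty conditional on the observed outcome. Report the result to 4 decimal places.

P(H | E) ≈ 0.9385

Let H be the event that the component is faulty. P(H) = 0.204, so P(¬H) = 0.796. With E the 'fail' result, P(E|H) = 0.715 and P(E|¬H) = 0.012.
P(E) = 0.715·0.204 + 0.012·0.796 = 0.14586 + 0.0095520 = 0.15541.
By Bayes' theorem, P(H|E) = 0.14586 / 0.15541 = 0.9385.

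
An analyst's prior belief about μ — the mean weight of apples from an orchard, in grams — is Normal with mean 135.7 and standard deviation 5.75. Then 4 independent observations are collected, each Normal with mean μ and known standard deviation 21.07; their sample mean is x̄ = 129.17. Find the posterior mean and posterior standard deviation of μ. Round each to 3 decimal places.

Posterior mean ≈ 134.201; posterior SD ≈ 5.047

With known σ, the Normal prior is conjugate. Weight on the data is w = (n/σ²)/(n/σ² + 1/τ₀²) = 0.00901013/(0.00901013+0.0302457) = 0.22952.
Posterior mean = w·x̄ + (1−w)·μ₀ = 0.22952·129.17 + 0.77048·135.7 = 134.201. Posterior variance = 1/(0.00901013+0.0302457) = 25.4739, so SD = 5.047.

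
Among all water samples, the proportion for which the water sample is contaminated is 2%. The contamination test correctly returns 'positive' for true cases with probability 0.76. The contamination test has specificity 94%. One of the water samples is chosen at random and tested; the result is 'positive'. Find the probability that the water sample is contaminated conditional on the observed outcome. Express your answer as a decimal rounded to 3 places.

P(H | E) ≈ 0.205

Write H for 'the water sample is contaminated'. Prior odds H:¬H = 0.02/0.98 = 0.020408. For the 'positive' outcome, the likelihood ratio is 0.76/0.06 = 12.667.
Posterior odds = 0.020408 × 12.667 = 0.25850, so P(H|E) = 0.25850/(1+0.25850) = 0.205.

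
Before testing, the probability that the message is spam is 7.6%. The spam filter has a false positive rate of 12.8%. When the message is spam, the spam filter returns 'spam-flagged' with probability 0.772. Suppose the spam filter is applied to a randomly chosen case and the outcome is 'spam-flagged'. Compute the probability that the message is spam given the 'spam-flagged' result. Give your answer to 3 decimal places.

Write H for 'the message is spam'. Prior odds H:¬H = 0.076/0.924 = 0.082251. For the 'spam-flagged' outcome, the likelihood ratio is 0.772/0.128 = 6.0312.
Posterior odds = 0.082251 × 6.0312 = 0.49608, so P(H|E) = 0.49608/(1+0.49608) = 0.332.

P(H | E) ≈ 0.332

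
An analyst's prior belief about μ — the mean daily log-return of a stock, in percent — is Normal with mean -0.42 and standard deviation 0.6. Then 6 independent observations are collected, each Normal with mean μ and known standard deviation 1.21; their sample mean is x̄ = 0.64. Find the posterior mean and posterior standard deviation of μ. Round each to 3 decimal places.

Prior precision 1/τ₀² = 1/0.6² = 2.77778; data precision n/σ² = 6/1.21² = 4.09808.
Posterior precision = 2.77778 + 4.09808 = 6.87586, giving posterior SD = 1/√6.87586 = 0.381.
Posterior mean = (2.77778·-0.42 + 4.09808·0.64) / 6.87586 = 0.212.

Posterior mean ≈ 0.212; posterior SD ≈ 0.381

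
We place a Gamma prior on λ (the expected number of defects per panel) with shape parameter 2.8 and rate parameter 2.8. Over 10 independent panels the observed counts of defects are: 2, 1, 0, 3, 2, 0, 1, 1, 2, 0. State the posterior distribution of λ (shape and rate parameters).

Total count ∑xᵢ = 12 over n = 10 panels.
Gamma is conjugate to the Poisson likelihood: posterior is Gamma(shape = 2.8+12 = 14.8, rate = 2.8+10 = 12.8).

Posterior: Gamma(shape=14.8, rate=12.8)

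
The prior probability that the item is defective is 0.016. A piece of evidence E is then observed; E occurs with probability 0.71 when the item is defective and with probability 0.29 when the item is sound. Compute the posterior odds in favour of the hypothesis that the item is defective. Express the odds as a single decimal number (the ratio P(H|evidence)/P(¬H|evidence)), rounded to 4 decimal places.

Prior odds = 0.016/(1−0.016) = 0.016260. In log-odds, ln(0.016260) = -4.1190.
Add log likelihood ratio: ln(2.4483) = 0.89538.
Posterior log-odds = -3.2237, so posterior odds = exp(-3.2237) = 0.039809.

Posterior odds ≈ 0.0398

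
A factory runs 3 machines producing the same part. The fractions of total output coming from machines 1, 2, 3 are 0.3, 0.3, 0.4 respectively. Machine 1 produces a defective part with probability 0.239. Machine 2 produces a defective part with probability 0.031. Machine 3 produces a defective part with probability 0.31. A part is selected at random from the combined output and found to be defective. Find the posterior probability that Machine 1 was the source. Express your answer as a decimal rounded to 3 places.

Posterior probability ≈ 0.350

P(defective|M1) = 0.239; P(defective|M2) = 0.031; P(defective|M3) = 0.31.
Prior × likelihood for each source: 0.3·0.239=0.07170, 0.3·0.031=0.009300, 0.4·0.31=0.1240. Summing gives P(defective) = 0.20500.
P(Machine 1 | defective) = 0.07170 / 0.20500 = 0.350.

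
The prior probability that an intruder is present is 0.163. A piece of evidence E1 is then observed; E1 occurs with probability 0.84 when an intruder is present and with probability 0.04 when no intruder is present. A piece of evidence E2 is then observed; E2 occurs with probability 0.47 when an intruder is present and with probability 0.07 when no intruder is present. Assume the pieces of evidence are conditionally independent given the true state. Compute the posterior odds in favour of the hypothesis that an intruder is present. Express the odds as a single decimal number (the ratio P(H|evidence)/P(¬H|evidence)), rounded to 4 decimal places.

Posterior odds ≈ 27.4588

Prior odds = 0.163/(1−0.163) = 0.19474.
Likelihood ratio for E1 = 0.84/0.04 = 21.000.
Likelihood ratio for E2 = 0.47/0.07 = 6.7143.
Posterior odds = prior odds × LR₁ × LR₂ = 27.459.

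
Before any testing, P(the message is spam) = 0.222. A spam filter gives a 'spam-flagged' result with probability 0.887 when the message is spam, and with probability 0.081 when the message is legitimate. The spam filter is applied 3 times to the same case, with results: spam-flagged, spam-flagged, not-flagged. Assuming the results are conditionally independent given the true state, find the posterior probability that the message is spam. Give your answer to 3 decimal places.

Posterior P(H) ≈ 0.808

With H the event that the message is spam, the joint likelihood of the observed sequence is P(data|H) = 0.887·0.887·0.113 = 0.088905 and P(data|¬H) = 0.081·0.081·0.919 = 0.0060296.
Bayes: P(H|data) = 0.222·0.088905 / (0.222·0.088905 + 0.778·0.0060296) = 0.019737/0.024428 = 0.8080.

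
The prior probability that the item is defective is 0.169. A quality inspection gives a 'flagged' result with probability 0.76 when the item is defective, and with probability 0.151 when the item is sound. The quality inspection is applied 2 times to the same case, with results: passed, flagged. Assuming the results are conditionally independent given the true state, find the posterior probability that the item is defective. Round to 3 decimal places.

With H the event that the item is defective, the joint likelihood of the observed sequence is P(data|H) = 0.24·0.76 = 0.18240 and P(data|¬H) = 0.849·0.151 = 0.12820.
Bayes: P(H|data) = 0.169·0.18240 / (0.169·0.18240 + 0.831·0.12820) = 0.030826/0.13736 = 0.2244.

Posterior P(H) ≈ 0.224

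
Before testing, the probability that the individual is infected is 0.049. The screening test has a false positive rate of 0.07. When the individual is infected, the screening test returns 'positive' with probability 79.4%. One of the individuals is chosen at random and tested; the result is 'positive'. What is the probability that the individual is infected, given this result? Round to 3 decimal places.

P(H | E) ≈ 0.369

Let H be the event that the individual is infected. P(H) = 0.049, so P(¬H) = 0.951. With E the 'positive' result, P(E|H) = 0.794 and P(E|¬H) = 0.07.
P(E) = 0.794·0.049 + 0.07·0.951 = 0.038906 + 0.066570 = 0.10548.
By Bayes' theorem, P(H|E) = 0.038906 / 0.10548 = 0.369.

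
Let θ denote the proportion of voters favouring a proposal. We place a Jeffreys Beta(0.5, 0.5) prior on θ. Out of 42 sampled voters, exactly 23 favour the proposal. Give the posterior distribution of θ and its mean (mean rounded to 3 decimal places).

Posterior: Beta(23.5, 19.5); mean ≈ 0.547

Observing 23 successes and 19 failures updates Beta(0.5, 0.5) by adding the success and failure counts to the two shape parameters: α = 0.5+23 = 23.5, β = 0.5+19 = 19.5.
Posterior mean = α/(α+β) = 23.5/43 = 0.547.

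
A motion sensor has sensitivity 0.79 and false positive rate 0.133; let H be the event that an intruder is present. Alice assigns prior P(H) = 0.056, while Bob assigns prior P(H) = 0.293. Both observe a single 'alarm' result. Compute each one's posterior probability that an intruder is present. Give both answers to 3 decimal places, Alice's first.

Alice: 0.261; Bob: 0.711

P('+'|H) = 0.79, P('+'|¬H) = 0.133.
Alice: numerator 0.79·0.056 = 0.044240; evidence = 0.044240+0.133·0.944 = 0.16979; posterior = 0.261.
Bob: numerator 0.79·0.293 = 0.23147; evidence = 0.23147+0.133·0.707 = 0.32550; posterior = 0.711.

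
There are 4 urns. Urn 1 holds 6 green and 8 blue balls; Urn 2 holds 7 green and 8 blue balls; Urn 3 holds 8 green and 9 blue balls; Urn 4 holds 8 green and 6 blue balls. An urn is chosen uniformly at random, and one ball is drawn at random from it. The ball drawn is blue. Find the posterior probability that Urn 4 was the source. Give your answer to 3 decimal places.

Posterior probability ≈ 0.208

Tabulate prior·likelihood by source: [1] prior 0.25, lik 0.5714, product 0.1429; [2] prior 0.25, lik 0.5333, product 0.1333; [3] prior 0.25, lik 0.5294, product 0.1324; [4] prior 0.25, lik 0.4286, product 0.1071.
Normalizing constant = 0.51569; the posterior for Urn 4 is its product over the sum, 0.1071/0.51569 = 0.208.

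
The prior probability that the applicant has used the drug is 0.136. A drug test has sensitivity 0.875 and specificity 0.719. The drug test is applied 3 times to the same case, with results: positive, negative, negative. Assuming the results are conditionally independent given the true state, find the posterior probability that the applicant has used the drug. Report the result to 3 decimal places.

With H the event that the applicant has used the drug, the joint likelihood of the observed sequence is P(data|H) = 0.875·0.125·0.125 = 0.013672 and P(data|¬H) = 0.281·0.719·0.719 = 0.14527.
Bayes: P(H|data) = 0.136·0.013672 / (0.136·0.013672 + 0.864·0.14527) = 0.0018594/0.12737 = 0.0146.

Posterior P(H) ≈ 0.015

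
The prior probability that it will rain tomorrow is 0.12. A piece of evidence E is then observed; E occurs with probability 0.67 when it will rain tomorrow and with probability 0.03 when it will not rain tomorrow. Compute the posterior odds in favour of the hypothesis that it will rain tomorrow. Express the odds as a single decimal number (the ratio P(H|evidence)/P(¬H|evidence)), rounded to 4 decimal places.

Prior odds = 0.12/(1−0.12) = 0.13636.
Likelihood ratio for E = 0.67/0.03 = 22.333.
Posterior odds = prior odds × LR = 3.0455.

Posterior odds ≈ 3.0455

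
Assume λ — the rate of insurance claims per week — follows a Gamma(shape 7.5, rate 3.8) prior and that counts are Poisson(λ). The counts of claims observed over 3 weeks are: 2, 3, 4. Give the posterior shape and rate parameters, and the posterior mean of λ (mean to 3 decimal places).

The Poisson likelihood adds the total count to the shape and the number of exposure periods to the rate. Here ∑xᵢ = 9 and n = 3, so shape 7.5→16.5 and rate 3.8→6.8.
E[λ | data] = 16.5/6.8 = 2.426.

Posterior: Gamma(shape=16.5, rate=6.8); mean ≈ 2.426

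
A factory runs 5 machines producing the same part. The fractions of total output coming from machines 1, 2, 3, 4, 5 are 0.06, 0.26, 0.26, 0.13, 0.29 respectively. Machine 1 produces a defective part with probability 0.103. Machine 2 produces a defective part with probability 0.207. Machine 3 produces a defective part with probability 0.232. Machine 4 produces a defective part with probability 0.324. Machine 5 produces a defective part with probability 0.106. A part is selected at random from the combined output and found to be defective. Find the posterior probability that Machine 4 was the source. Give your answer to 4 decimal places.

P(defective|M1) = 0.103; P(defective|M2) = 0.207; P(defective|M3) = 0.232; P(defective|M4) = 0.324; P(defective|M5) = 0.106.
Prior × likelihood for each source: 0.06·0.103=0.006180, 0.26·0.207=0.05382, 0.26·0.232=0.06032, 0.13·0.324=0.04212, 0.29·0.106=0.03074. Summing gives P(defective) = 0.19318.
P(Machine 4 | defective) = 0.04212 / 0.19318 = 0.2180.

Posterior probability ≈ 0.2180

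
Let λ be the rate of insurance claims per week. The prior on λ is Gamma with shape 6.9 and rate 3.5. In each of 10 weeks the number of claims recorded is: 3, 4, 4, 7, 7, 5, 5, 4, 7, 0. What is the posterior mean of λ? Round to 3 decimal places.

The Poisson likelihood adds the total count to the shape and the number of exposure periods to the rate. Here ∑xᵢ = 46 and n = 10, so shape 6.9→52.9 and rate 3.5→13.5.
E[λ | data] = 52.9/13.5 = 3.919.

Posterior mean ≈ 3.919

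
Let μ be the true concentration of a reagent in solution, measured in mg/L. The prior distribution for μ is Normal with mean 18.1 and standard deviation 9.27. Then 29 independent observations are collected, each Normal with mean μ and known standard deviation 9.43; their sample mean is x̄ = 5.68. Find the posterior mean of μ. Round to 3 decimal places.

With known σ, the Normal prior is conjugate. Weight on the data is w = (n/σ²)/(n/σ² + 1/τ₀²) = 0.326118/(0.326118+0.0116370) = 0.96555.
Posterior mean = w·x̄ + (1−w)·μ₀ = 0.96555·5.68 + 0.034454·18.1 = 6.108.

Posterior mean ≈ 6.108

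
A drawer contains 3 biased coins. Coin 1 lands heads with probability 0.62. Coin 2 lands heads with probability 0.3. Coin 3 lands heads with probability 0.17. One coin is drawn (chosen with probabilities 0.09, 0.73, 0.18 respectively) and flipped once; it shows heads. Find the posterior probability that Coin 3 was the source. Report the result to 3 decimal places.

P(heads|C1) = 0.62; P(heads|C2) = 0.3; P(heads|C3) = 0.17.
Prior × likelihood for each source: 0.09·0.62=0.05580, 0.73·0.3=0.2190, 0.18·0.17=0.03060. Summing gives P(heads) = 0.30540.
P(Coin 3 | heads) = 0.03060 / 0.30540 = 0.100.

Posterior probability ≈ 0.100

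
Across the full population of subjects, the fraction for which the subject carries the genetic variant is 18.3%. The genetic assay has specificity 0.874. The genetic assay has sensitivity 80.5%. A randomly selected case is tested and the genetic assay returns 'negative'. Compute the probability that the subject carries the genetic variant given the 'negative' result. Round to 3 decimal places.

Let H be the event that the subject carries the genetic variant. P(H) = 0.183, so P(¬H) = 0.817. With E the 'negative' result, P(E|H) = 0.195 and P(E|¬H) = 0.874.
P(E) = 0.195·0.183 + 0.874·0.817 = 0.035685 + 0.71406 = 0.74974.
By Bayes' theorem, P(H|E) = 0.035685 / 0.74974 = 0.048.

P(H | E) ≈ 0.048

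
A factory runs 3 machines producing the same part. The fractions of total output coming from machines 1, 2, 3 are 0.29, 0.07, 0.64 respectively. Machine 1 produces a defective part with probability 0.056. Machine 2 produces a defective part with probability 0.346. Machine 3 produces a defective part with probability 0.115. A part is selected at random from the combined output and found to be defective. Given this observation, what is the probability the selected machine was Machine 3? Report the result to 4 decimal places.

Tabulate prior·likelihood by source: [1] prior 0.29, lik 0.056, product 0.01624; [2] prior 0.07, lik 0.346, product 0.02422; [3] prior 0.64, lik 0.115, product 0.07360.
Normalizing constant = 0.11406; the posterior for Machine 3 is its product over the sum, 0.07360/0.11406 = 0.6453.

Posterior probability ≈ 0.6453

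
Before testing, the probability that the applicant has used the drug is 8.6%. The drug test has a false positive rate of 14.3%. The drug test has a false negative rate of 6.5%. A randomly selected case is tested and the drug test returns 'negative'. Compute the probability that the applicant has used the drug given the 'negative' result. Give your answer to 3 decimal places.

Let H be the event that the applicant has used the drug. P(H) = 0.086, so P(¬H) = 0.914. With E the 'negative' result, P(E|H) = 0.065 and P(E|¬H) = 0.857.
P(E) = 0.065·0.086 + 0.857·0.914 = 0.0055900 + 0.78330 = 0.78889.
By Bayes' theorem, P(H|E) = 0.0055900 / 0.78889 = 0.007.

P(H | E) ≈ 0.007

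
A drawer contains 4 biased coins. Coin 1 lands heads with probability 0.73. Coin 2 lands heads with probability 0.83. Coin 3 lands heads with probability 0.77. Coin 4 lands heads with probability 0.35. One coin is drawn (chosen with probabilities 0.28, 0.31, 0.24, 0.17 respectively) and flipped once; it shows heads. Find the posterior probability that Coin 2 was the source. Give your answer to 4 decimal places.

Posterior probability ≈ 0.3644

P(heads|C1) = 0.73; P(heads|C2) = 0.83; P(heads|C3) = 0.77; P(heads|C4) = 0.35.
Prior × likelihood for each source: 0.28·0.73=0.2044, 0.31·0.83=0.2573, 0.24·0.77=0.1848, 0.17·0.35=0.05950. Summing gives P(heads) = 0.70600.
P(Coin 2 | heads) = 0.2573 / 0.70600 = 0.3644.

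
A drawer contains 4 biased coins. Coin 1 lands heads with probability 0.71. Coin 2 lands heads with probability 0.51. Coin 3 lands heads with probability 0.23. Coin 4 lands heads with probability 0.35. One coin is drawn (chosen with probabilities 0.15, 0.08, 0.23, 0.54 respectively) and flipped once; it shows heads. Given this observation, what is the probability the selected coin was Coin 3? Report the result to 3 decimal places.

Posterior probability ≈ 0.136

P(heads|C1) = 0.71; P(heads|C2) = 0.51; P(heads|C3) = 0.23; P(heads|C4) = 0.35.
Prior × likelihood for each source: 0.15·0.71=0.1065, 0.08·0.51=0.04080, 0.23·0.23=0.05290, 0.54·0.35=0.1890. Summing gives P(heads) = 0.38920.
P(Coin 3 | heads) = 0.05290 / 0.38920 = 0.136.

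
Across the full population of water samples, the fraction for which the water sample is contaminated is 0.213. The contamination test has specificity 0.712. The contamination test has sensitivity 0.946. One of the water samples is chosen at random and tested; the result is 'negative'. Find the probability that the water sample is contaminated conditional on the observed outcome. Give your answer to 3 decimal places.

P(H | E) ≈ 0.020

Write H for 'the water sample is contaminated'. Prior odds H:¬H = 0.213/0.787 = 0.27065. For the 'negative' outcome, the likelihood ratio is 0.054/0.712 = 0.075843.
Posterior odds = 0.27065 × 0.075843 = 0.020527, so P(H|E) = 0.020527/(1+0.020527) = 0.020.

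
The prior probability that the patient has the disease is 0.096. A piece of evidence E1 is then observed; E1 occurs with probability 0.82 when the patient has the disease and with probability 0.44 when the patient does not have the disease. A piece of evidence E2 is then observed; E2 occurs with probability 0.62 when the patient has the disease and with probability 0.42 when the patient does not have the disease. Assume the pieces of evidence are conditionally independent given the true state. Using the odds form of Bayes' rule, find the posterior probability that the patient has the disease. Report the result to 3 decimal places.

Prior odds = 0.096/(1−0.096) = 0.10619. In log-odds, ln(0.10619) = -2.2425.
Add log likelihood ratios: ln(1.8636) + ln(1.4762) = 1.0120.
Posterior log-odds = -1.2305, so posterior odds = exp(-1.2305) = 0.29215. Converting, P(H|E) = 0.29215/1.2922 = 0.226.

Posterior probability ≈ 0.226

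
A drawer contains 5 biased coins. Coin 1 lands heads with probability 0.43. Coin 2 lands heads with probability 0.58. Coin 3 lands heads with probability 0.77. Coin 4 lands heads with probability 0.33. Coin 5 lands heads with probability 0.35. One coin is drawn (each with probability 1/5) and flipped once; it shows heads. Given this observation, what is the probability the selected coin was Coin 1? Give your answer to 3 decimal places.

Tabulate prior·likelihood by source: [1] prior 0.2, lik 0.43, product 0.08600; [2] prior 0.2, lik 0.58, product 0.1160; [3] prior 0.2, lik 0.77, product 0.1540; [4] prior 0.2, lik 0.33, product 0.06600; [5] prior 0.2, lik 0.35, product 0.07000.
Normalizing constant = 0.49200; the posterior for Coin 1 is its product over the sum, 0.08600/0.49200 = 0.175.

Posterior probability ≈ 0.175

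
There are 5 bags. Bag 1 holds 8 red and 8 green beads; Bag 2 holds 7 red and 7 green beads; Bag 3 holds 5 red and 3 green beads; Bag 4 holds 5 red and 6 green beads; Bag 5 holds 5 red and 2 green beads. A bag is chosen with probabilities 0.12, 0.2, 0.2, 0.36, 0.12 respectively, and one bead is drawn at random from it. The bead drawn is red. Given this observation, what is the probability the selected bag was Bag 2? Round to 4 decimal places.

Posterior probability ≈ 0.1871

Tabulate prior·likelihood by source: [1] prior 0.12, lik 0.5, product 0.06000; [2] prior 0.2, lik 0.5, product 0.1000; [3] prior 0.2, lik 0.625, product 0.1250; [4] prior 0.36, lik 0.4545, product 0.1636; [5] prior 0.12, lik 0.7143, product 0.08571.
Normalizing constant = 0.53435; the posterior for Bag 2 is its product over the sum, 0.1000/0.53435 = 0.1871.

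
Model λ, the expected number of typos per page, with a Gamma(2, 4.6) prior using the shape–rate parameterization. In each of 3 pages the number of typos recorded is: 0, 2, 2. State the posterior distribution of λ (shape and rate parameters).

Total count ∑xᵢ = 4 over n = 3 pages.
Gamma is conjugate to the Poisson likelihood: posterior is Gamma(shape = 2+4 = 6, rate = 4.6+3 = 7.6).

Posterior: Gamma(shape=6, rate=7.6)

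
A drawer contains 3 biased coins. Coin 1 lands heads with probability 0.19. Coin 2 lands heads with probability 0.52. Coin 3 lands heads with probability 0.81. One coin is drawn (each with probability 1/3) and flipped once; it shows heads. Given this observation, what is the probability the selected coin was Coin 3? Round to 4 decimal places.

Posterior probability ≈ 0.5329

Tabulate prior·likelihood by source: [1] prior 0.333333, lik 0.19, product 0.06333; [2] prior 0.333333, lik 0.52, product 0.1733; [3] prior 0.333333, lik 0.81, product 0.2700.
Normalizing constant = 0.50667; the posterior for Coin 3 is its product over the sum, 0.2700/0.50667 = 0.5329.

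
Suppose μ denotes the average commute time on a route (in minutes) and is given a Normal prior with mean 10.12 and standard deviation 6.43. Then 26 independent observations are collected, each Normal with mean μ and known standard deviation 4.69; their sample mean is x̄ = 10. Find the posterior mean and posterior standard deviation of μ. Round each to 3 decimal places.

With known σ, the Normal prior is conjugate. Weight on the data is w = (n/σ²)/(n/σ² + 1/τ₀²) = 1.18203/(1.18203+0.0241868) = 0.97995.
Posterior mean = w·x̄ + (1−w)·μ₀ = 0.97995·10 + 0.020052·10.12 = 10.002. Posterior variance = 1/(1.18203+0.0241868) = 0.829040, so SD = 0.911.

Posterior mean ≈ 10.002; posterior SD ≈ 0.911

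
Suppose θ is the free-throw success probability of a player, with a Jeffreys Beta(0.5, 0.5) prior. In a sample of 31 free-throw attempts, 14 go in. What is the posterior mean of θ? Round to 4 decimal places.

The binomial likelihood is conjugate to the Beta prior: with 14 successes and 17 failures, the posterior is Beta(0.5+14, 0.5+17) = Beta(14.5, 17.5).
E[θ | data] = 14.5/(14.5+17.5) = 0.4531.

Posterior mean ≈ 0.4531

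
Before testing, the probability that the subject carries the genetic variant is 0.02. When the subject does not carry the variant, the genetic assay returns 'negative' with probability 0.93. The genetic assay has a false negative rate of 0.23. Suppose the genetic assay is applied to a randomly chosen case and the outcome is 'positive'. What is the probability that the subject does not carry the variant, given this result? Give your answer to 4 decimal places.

P(¬H | E) ≈ 0.8167

Let H be the event that the subject carries the genetic variant. P(H) = 0.02, so P(¬H) = 0.98. With E the 'positive' result, P(E|H) = 0.77 and P(E|¬H) = 0.07.
P(E) = 0.77·0.02 + 0.07·0.98 = 0.015400 + 0.068600 = 0.084000.
By Bayes' theorem, P(H|E) = 0.015400 / 0.084000 = 0.1833. Hence P(¬H|E) = 1 − 0.1833 = 0.8167.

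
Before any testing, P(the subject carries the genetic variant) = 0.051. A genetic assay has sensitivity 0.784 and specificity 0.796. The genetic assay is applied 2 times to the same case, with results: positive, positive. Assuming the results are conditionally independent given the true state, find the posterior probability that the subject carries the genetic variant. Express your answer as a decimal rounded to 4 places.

Posterior P(H) ≈ 0.4425

Let H be the event that the subject carries the genetic variant; start with P(H) = 0.051. P('positive'|H) = 0.784, P('positive'|¬H) = 0.204.
Update on result 1 ('positive'): P(H) ← 0.784·0.0510 / (0.784·0.0510 + 0.204·0.9490) = 0.039984/0.23358 = 0.1712.
Update on result 2 ('positive'): P(H) ← 0.784·0.1712 / (0.784·0.1712 + 0.204·0.8288) = 0.13420/0.30328 = 0.4425.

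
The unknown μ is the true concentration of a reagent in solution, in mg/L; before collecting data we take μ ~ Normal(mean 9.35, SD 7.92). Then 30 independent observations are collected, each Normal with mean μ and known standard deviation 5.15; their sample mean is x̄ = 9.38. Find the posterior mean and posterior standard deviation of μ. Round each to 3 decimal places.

Posterior mean ≈ 9.380; posterior SD ≈ 0.934

With known σ, the Normal prior is conjugate. Weight on the data is w = (n/σ²)/(n/σ² + 1/τ₀²) = 1.13112/(1.13112+0.0159423) = 0.98610.
Posterior mean = w·x̄ + (1−w)·μ₀ = 0.98610·9.38 + 0.013898·9.35 = 9.380. Posterior variance = 1/(1.13112+0.0159423) = 0.871796, so SD = 0.934.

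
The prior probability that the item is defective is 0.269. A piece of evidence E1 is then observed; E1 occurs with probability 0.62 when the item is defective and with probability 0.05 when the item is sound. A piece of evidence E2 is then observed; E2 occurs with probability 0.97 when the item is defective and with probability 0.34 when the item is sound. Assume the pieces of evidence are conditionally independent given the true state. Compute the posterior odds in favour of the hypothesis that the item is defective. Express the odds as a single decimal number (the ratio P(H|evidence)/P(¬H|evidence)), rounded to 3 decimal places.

Posterior odds ≈ 13.018

Prior odds = 0.269/(1−0.269) = 0.36799. In log-odds, ln(0.36799) = -0.99970.
Add log likelihood ratios: ln(12.400) + ln(2.8529) = 3.5660.
Posterior log-odds = 2.5663, so posterior odds = exp(2.5663) = 13.018.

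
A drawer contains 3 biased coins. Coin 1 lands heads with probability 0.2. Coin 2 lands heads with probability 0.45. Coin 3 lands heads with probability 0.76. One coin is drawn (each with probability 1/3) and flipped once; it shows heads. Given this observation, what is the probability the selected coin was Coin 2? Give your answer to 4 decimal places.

Tabulate prior·likelihood by source: [1] prior 0.333333, lik 0.2, product 0.06667; [2] prior 0.333333, lik 0.45, product 0.1500; [3] prior 0.333333, lik 0.76, product 0.2533.
Normalizing constant = 0.47000; the posterior for Coin 2 is its product over the sum, 0.1500/0.47000 = 0.3191.

Posterior probability ≈ 0.3191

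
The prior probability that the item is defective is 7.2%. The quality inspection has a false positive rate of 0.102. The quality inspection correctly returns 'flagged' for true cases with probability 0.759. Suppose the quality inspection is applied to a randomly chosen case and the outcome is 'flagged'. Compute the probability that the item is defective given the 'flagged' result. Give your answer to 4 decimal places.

P(H | E) ≈ 0.3660

Let H be the event that the item is defective. P(H) = 0.072, so P(¬H) = 0.928. With E the 'flagged' result, P(E|H) = 0.759 and P(E|¬H) = 0.102.
P(E) = 0.759·0.072 + 0.102·0.928 = 0.054648 + 0.094656 = 0.14930.
By Bayes' theorem, P(H|E) = 0.054648 / 0.14930 = 0.3660.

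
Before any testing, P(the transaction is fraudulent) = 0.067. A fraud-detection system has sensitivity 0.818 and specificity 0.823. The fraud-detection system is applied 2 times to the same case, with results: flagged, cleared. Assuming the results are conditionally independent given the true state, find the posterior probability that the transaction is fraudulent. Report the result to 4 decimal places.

With H the event that the transaction is fraudulent, the joint likelihood of the observed sequence is P(data|H) = 0.818·0.182 = 0.14888 and P(data|¬H) = 0.177·0.823 = 0.14567.
Bayes: P(H|data) = 0.067·0.14888 / (0.067·0.14888 + 0.933·0.14567) = 0.0099747/0.14589 = 0.0684.

Posterior P(H) ≈ 0.0684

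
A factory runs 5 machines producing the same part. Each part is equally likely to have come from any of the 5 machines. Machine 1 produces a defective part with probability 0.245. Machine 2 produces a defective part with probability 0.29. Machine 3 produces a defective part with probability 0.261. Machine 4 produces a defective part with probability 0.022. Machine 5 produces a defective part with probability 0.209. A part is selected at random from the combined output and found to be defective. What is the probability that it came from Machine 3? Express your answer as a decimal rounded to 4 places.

Tabulate prior·likelihood by source: [1] prior 0.2, lik 0.245, product 0.04900; [2] prior 0.2, lik 0.29, product 0.05800; [3] prior 0.2, lik 0.261, product 0.05220; [4] prior 0.2, lik 0.022, product 0.004400; [5] prior 0.2, lik 0.209, product 0.04180.
Normalizing constant = 0.20540; the posterior for Machine 3 is its product over the sum, 0.05220/0.20540 = 0.2541.

Posterior probability ≈ 0.2541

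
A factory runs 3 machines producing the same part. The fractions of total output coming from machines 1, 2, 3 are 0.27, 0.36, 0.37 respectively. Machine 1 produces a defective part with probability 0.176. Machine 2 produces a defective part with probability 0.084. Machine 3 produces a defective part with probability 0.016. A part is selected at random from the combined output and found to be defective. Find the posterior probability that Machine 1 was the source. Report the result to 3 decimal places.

Posterior probability ≈ 0.568

Tabulate prior·likelihood by source: [1] prior 0.27, lik 0.176, product 0.04752; [2] prior 0.36, lik 0.084, product 0.03024; [3] prior 0.37, lik 0.016, product 0.005920.
Normalizing constant = 0.083680; the posterior for Machine 1 is its product over the sum, 0.04752/0.083680 = 0.568.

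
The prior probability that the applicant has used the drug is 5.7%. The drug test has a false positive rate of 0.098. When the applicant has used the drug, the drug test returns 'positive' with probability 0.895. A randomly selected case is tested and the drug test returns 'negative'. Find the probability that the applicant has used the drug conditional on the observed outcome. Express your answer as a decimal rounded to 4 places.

Let H be the event that the applicant has used the drug. P(H) = 0.057, so P(¬H) = 0.943. With E the 'negative' result, P(E|H) = 0.105 and P(E|¬H) = 0.902.
P(E) = 0.105·0.057 + 0.902·0.943 = 0.0059850 + 0.85059 = 0.85657.
By Bayes' theorem, P(H|E) = 0.0059850 / 0.85657 = 0.0070.

P(H | E) ≈ 0.0070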